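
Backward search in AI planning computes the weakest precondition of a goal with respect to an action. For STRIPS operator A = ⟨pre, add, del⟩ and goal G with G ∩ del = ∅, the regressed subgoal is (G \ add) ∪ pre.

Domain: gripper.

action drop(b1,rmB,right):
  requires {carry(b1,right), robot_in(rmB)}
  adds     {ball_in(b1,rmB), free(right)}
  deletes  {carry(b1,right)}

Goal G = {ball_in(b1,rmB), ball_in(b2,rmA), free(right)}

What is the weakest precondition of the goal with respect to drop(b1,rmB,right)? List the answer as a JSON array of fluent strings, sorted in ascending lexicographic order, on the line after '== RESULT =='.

Compute (G \ add) ∪ pre:
  G ∩ del = {}  (empty — regression defined)
  G \ add = {ball_in(b1,rmB), ball_in(b2,rmA), free(right)} \ {ball_in(b1,rmB), free(right)} = {ball_in(b2,rmA)}
  ∪ pre   = {ball_in(b2,rmA)} ∪ {carry(b1,right), robot_in(rmB)}
          = {ball_in(b2,rmA), carry(b1,right), robot_in(rmB)}

== RESULT ==
["ball_in(b2,rmA)", "carry(b1,right)", "robot_in(rmB)"]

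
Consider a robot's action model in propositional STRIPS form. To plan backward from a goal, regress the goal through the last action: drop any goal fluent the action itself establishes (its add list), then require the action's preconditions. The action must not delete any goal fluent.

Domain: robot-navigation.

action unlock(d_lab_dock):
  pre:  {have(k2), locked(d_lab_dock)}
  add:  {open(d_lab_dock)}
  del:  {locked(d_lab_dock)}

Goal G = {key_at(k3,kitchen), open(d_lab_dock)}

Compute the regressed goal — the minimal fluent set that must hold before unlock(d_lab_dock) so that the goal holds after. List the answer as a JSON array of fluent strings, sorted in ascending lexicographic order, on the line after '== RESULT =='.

Regress:
  G ∩ del = {}  (empty — regression defined)
  G \ add = {key_at(k3,kitchen), open(d_lab_dock)} \ {open(d_lab_dock)} = {key_at(k3,kitchen)}
  ∪ pre   = {key_at(k3,kitchen)} ∪ {have(k2), locked(d_lab_dock)}
          = {have(k2), key_at(k3,kitchen), locked(d_lab_dock)}

== RESULT ==
["have(k2)", "key_at(k3,kitchen)", "locked(d_lab_dock)"]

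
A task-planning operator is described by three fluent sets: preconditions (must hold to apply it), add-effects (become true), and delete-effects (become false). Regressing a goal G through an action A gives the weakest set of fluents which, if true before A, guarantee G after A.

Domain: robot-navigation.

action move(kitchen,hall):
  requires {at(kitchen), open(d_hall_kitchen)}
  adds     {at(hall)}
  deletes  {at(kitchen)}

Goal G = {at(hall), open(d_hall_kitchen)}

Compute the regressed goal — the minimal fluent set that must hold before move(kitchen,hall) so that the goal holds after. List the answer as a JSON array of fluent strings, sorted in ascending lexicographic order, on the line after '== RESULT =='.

Compute (G \ add) ∪ pre:
  G ∩ del = {}  (empty — regression defined)
  G \ add = {at(hall), open(d_hall_kitchen)} \ {at(hall)} = {open(d_hall_kitchen)}
  ∪ pre   = {open(d_hall_kitchen)} ∪ {at(kitchen), open(d_hall_kitchen)}
          = {at(kitchen), open(d_hall_kitchen)}

== RESULT ==
["at(kitchen)", "open(d_hall_kitchen)"]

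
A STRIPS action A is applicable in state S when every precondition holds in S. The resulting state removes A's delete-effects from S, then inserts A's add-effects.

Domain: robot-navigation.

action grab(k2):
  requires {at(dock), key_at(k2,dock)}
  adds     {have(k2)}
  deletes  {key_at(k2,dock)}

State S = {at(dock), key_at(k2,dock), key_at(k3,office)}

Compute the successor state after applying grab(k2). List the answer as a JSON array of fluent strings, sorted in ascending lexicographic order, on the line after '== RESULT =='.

Compute (S \ del) ∪ add:
  pre ⊆ S: {at(dock), key_at(k2,dock)} ⊆ S  — applicable
  S \ del = {at(dock), key_at(k3,office)}
  ∪ add   = {at(dock), have(k2), key_at(k3,office)}

== RESULT ==
["at(dock)", "have(k2)", "key_at(k3,office)"]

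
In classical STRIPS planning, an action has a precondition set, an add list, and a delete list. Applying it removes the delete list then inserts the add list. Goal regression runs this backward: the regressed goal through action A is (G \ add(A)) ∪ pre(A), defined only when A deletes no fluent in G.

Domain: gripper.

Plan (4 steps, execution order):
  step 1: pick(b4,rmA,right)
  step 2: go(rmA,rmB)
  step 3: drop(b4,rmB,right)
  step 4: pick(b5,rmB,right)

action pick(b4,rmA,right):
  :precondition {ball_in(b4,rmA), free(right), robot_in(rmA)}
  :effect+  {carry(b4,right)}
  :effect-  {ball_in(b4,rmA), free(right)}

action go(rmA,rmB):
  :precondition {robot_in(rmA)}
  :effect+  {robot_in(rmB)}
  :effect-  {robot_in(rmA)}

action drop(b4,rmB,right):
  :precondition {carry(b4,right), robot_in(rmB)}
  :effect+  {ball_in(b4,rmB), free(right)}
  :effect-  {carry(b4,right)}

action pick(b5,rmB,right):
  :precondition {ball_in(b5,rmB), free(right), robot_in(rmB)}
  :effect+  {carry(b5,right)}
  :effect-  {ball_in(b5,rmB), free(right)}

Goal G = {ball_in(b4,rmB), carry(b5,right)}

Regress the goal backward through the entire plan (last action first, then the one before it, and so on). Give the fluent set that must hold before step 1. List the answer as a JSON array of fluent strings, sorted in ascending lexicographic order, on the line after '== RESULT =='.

Regress step by step:
  through step 4 (pick(b5,rmB,right)): drop {carry(b5,right)}, keep {ball_in(b4,rmB)}, require {ball_in(b5,rmB), free(right), robot_in(rmB)}
    → {ball_in(b4,rmB), ball_in(b5,rmB), free(right), robot_in(rmB)}
  through step 3 (drop(b4,rmB,right)): drop {ball_in(b4,rmB), free(right)}, keep {ball_in(b5,rmB), robot_in(rmB)}, require {carry(b4,right), robot_in(rmB)}
    → {ball_in(b5,rmB), carry(b4,right), robot_in(rmB)}
  through step 2 (go(rmA,rmB)): drop {robot_in(rmB)}, keep {ball_in(b5,rmB), carry(b4,right)}, require {robot_in(rmA)}
    → {ball_in(b5,rmB), carry(b4,right), robot_in(rmA)}
  through step 1 (pick(b4,rmA,right)): drop {carry(b4,right)}, keep {ball_in(b5,rmB), robot_in(rmA)}, require {ball_in(b4,rmA), free(right), robot_in(rmA)}
    → {ball_in(b4,rmA), ball_in(b5,rmB), free(right), robot_in(rmA)}

== RESULT ==
["ball_in(b4,rmA)", "ball_in(b5,rmB)", "free(right)", "robot_in(rmA)"]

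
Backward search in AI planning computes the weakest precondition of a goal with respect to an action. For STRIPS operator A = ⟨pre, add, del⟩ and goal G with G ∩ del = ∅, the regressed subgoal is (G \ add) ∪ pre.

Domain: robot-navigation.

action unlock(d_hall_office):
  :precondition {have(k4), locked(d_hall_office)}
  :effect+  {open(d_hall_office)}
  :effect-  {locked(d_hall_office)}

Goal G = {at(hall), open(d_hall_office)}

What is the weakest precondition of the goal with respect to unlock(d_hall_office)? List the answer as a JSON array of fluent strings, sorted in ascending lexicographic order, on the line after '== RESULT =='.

Compute (G \ add) ∪ pre:
  G ∩ del = {}  (empty — regression defined)
  G \ add = {at(hall), open(d_hall_office)} \ {open(d_hall_office)} = {at(hall)}
  ∪ pre   = {at(hall)} ∪ {have(k4), locked(d_hall_office)}
          = {at(hall), have(k4), locked(d_hall_office)}

== RESULT ==
["at(hall)", "have(k4)", "locked(d_hall_office)"]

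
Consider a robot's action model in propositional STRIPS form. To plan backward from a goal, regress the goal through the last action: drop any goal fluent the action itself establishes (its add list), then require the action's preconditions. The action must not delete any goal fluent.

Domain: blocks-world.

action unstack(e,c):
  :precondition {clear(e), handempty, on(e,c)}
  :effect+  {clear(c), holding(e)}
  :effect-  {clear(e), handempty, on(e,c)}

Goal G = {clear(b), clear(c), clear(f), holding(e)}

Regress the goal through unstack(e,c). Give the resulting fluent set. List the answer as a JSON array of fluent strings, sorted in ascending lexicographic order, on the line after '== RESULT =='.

Compute (G \ add) ∪ pre:
  G ∩ del = {}  (empty — regression defined)
  G \ add = {clear(b), clear(c), clear(f), holding(e)} \ {clear(c), holding(e)} = {clear(b), clear(f)}
  ∪ pre   = {clear(b), clear(f)} ∪ {clear(e), handempty, on(e,c)}
          = {clear(b), clear(e), clear(f), handempty, on(e,c)}

== RESULT ==
["clear(b)", "clear(e)", "clear(f)", "handempty", "on(e,c)"]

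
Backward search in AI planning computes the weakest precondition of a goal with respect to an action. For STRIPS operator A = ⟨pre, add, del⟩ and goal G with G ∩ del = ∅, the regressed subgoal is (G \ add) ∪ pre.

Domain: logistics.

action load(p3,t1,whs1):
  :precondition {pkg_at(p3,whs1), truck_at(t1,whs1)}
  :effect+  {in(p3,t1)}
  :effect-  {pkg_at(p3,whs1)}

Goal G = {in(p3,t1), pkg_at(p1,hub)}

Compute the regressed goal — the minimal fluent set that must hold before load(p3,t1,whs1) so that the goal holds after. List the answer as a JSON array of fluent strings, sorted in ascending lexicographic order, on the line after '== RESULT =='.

Regress:
  G ∩ del = {}  (empty — regression defined)
  G \ add = {in(p3,t1), pkg_at(p1,hub)} \ {in(p3,t1)} = {pkg_at(p1,hub)}
  ∪ pre   = {pkg_at(p1,hub)} ∪ {pkg_at(p3,whs1), truck_at(t1,whs1)}
          = {pkg_at(p1,hub), pkg_at(p3,whs1), truck_at(t1,whs1)}

== RESULT ==
["pkg_at(p1,hub)", "pkg_at(p3,whs1)", "truck_at(t1,whs1)"]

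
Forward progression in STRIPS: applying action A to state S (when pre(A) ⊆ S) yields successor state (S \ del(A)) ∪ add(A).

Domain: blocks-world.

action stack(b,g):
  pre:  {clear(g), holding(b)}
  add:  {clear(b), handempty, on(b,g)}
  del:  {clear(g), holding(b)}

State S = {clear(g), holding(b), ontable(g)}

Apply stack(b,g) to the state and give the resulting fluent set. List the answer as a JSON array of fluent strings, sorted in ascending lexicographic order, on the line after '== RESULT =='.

Progress:
  pre ⊆ S: {clear(g), holding(b)} ⊆ S  — applicable
  S \ del = {ontable(g)}
  ∪ add   = {clear(b), handempty, on(b,g), ontable(g)}

== RESULT ==
["clear(b)", "handempty", "on(b,g)", "ontable(g)"]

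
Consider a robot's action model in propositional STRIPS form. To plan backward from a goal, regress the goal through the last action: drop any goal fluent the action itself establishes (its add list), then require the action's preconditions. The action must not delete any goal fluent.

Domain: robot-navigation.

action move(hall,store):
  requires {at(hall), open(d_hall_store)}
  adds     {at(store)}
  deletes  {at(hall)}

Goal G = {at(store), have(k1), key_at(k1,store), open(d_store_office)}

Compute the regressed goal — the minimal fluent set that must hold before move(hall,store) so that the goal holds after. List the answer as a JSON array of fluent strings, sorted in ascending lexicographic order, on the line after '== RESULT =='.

Compute (G \ add) ∪ pre:
  G ∩ del = {}  (empty — regression defined)
  G \ add = {at(store), have(k1), key_at(k1,store), open(d_store_office)} \ {at(store)} = {have(k1), key_at(k1,store), open(d_store_office)}
  ∪ pre   = {have(k1), key_at(k1,store), open(d_store_office)} ∪ {at(hall), open(d_hall_store)}
          = {at(hall), have(k1), key_at(k1,store), open(d_hall_store), open(d_store_office)}

== RESULT ==
["at(hall)", "have(k1)", "key_at(k1,store)", "open(d_hall_store)", "open(d_store_office)"]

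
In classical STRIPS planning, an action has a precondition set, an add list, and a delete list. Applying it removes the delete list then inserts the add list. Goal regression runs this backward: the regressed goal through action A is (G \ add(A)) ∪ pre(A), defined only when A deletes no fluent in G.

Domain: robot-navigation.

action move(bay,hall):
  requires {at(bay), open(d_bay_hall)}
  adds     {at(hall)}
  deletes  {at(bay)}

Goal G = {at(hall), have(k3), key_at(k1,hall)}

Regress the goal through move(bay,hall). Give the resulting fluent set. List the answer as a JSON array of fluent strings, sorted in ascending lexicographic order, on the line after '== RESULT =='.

Regress:
  G ∩ del = {}  (empty — regression defined)
  G \ add = {at(hall), have(k3), key_at(k1,hall)} \ {at(hall)} = {have(k3), key_at(k1,hall)}
  ∪ pre   = {have(k3), key_at(k1,hall)} ∪ {at(bay), open(d_bay_hall)}
          = {at(bay), have(k3), key_at(k1,hall), open(d_bay_hall)}

== RESULT ==
["at(bay)", "have(k3)", "key_at(k1,hall)", "open(d_bay_hall)"]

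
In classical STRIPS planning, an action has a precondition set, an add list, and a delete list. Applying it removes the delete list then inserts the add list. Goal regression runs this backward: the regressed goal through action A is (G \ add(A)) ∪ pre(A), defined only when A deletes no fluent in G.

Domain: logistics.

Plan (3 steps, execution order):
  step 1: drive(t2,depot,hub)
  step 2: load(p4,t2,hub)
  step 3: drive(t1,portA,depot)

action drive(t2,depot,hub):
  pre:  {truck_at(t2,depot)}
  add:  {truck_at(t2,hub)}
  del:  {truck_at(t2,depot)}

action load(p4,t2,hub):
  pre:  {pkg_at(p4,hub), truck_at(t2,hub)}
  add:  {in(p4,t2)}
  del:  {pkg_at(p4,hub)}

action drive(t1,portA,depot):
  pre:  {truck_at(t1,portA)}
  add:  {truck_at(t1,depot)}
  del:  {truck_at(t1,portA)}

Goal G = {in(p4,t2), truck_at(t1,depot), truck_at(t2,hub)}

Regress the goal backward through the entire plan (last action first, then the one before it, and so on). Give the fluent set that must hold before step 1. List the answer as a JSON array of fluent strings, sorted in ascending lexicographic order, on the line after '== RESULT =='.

Work backward from the goal:
  through step 3 (drive(t1,portA,depot)): drop {truck_at(t1,depot)}, keep {in(p4,t2), truck_at(t2,hub)}, require {truck_at(t1,portA)}
    → {in(p4,t2), truck_at(t1,portA), truck_at(t2,hub)}
  through step 2 (load(p4,t2,hub)): drop {in(p4,t2)}, keep {truck_at(t1,portA), truck_at(t2,hub)}, require {pkg_at(p4,hub), truck_at(t2,hub)}
    → {pkg_at(p4,hub), truck_at(t1,portA), truck_at(t2,hub)}
  through step 1 (drive(t2,depot,hub)): drop {truck_at(t2,hub)}, keep {pkg_at(p4,hub), truck_at(t1,portA)}, require {truck_at(t2,depot)}
    → {pkg_at(p4,hub), truck_at(t1,portA), truck_at(t2,depot)}

== RESULT ==
["pkg_at(p4,hub)", "truck_at(t1,portA)", "truck_at(t2,depot)"]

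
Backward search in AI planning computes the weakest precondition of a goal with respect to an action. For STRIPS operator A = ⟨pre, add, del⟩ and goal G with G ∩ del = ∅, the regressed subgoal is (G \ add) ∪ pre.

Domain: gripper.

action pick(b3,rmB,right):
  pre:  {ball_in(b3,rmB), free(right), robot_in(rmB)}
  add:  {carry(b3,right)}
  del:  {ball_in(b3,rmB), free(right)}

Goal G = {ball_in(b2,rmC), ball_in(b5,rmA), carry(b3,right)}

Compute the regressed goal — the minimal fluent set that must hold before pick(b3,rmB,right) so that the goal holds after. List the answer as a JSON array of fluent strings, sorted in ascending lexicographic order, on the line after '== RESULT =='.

Regress:
  G ∩ del = {}  (empty — regression defined)
  G \ add = {ball_in(b2,rmC), ball_in(b5,rmA), carry(b3,right)} \ {carry(b3,right)} = {ball_in(b2,rmC), ball_in(b5,rmA)}
  ∪ pre   = {ball_in(b2,rmC), ball_in(b5,rmA)} ∪ {ball_in(b3,rmB), free(right), robot_in(rmB)}
          = {ball_in(b2,rmC), ball_in(b3,rmB), ball_in(b5,rmA), free(right), robot_in(rmB)}

== RESULT ==
["ball_in(b2,rmC)", "ball_in(b3,rmB)", "ball_in(b5,rmA)", "free(right)", "robot_in(rmB)"]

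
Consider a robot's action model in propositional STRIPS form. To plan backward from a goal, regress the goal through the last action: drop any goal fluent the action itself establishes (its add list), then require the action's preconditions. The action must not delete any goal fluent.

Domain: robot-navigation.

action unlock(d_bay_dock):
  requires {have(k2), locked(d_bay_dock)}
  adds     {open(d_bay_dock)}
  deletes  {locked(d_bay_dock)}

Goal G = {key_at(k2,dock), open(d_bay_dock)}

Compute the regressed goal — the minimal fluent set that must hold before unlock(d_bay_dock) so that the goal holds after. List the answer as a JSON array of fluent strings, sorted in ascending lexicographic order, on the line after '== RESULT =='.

Regress:
  G ∩ del = {}  (empty — regression defined)
  G \ add = {key_at(k2,dock), open(d_bay_dock)} \ {open(d_bay_dock)} = {key_at(k2,dock)}
  ∪ pre   = {key_at(k2,dock)} ∪ {have(k2), locked(d_bay_dock)}
          = {have(k2), key_at(k2,dock), locked(d_bay_dock)}

== RESULT ==
["have(k2)", "key_at(k2,dock)", "locked(d_bay_dock)"]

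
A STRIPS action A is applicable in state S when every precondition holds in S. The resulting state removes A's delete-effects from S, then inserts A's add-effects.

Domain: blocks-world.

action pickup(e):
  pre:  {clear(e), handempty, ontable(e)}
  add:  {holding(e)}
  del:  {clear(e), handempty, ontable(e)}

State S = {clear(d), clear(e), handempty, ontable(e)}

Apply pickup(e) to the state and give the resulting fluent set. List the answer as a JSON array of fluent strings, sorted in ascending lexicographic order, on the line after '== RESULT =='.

Progress:
  pre ⊆ S: {clear(e), handempty, ontable(e)} ⊆ S  — applicable
  S \ del = {clear(d)}
  ∪ add   = {clear(d), holding(e)}

== RESULT ==
["clear(d)", "holding(e)"]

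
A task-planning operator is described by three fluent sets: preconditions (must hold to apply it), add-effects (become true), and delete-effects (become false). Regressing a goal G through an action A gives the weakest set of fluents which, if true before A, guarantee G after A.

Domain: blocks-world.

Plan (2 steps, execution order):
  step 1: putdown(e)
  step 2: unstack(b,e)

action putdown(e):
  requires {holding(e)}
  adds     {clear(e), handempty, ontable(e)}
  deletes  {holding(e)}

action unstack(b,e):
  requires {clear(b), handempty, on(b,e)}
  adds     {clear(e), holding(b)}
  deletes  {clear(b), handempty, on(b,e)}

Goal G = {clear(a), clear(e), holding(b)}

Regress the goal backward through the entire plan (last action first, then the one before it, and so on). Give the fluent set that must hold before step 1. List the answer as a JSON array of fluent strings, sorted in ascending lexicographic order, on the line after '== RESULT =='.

Regress step by step:
  through step 2 (unstack(b,e)): drop {clear(e), holding(b)}, keep {clear(a)}, require {clear(b), handempty, on(b,e)}
    → {clear(a), clear(b), handempty, on(b,e)}
  through step 1 (putdown(e)): drop {handempty}, keep {clear(a), clear(b), on(b,e)}, require {holding(e)}
    → {clear(a), clear(b), holding(e), on(b,e)}

== RESULT ==
["clear(a)", "clear(b)", "holding(e)", "on(b,e)"]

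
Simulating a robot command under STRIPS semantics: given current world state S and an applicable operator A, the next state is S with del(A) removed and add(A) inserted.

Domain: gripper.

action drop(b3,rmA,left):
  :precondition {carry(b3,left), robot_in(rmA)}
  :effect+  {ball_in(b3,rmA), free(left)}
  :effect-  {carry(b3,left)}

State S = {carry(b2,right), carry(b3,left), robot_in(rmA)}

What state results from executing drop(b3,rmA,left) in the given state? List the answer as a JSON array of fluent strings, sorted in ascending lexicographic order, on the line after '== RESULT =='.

Compute (S \ del) ∪ add:
  pre ⊆ S: {carry(b3,left), robot_in(rmA)} ⊆ S  — applicable
  S \ del = {carry(b2,right), robot_in(rmA)}
  ∪ add   = {ball_in(b3,rmA), carry(b2,right), free(left), robot_in(rmA)}

== RESULT ==
["ball_in(b3,rmA)", "carry(b2,right)", "free(left)", "robot_in(rmA)"]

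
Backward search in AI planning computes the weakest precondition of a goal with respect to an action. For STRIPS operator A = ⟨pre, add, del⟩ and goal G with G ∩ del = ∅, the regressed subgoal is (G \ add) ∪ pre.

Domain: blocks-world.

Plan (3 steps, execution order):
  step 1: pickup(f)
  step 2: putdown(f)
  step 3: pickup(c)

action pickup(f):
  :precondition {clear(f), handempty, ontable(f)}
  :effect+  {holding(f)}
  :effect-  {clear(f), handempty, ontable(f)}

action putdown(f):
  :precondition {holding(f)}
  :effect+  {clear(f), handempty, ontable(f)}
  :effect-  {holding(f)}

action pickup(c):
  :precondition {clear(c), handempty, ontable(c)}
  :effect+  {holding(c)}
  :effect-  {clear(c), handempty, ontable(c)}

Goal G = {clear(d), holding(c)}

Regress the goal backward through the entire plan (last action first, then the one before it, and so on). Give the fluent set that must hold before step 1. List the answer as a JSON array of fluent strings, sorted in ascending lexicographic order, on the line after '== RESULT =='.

Regress step by step:
  through step 3 (pickup(c)): drop {holding(c)}, keep {clear(d)}, require {clear(c), handempty, ontable(c)}
    → {clear(c), clear(d), handempty, ontable(c)}
  through step 2 (putdown(f)): drop {handempty}, keep {clear(c), clear(d), ontable(c)}, require {holding(f)}
    → {clear(c), clear(d), holding(f), ontable(c)}
  through step 1 (pickup(f)): drop {holding(f)}, keep {clear(c), clear(d), ontable(c)}, require {clear(f), handempty, ontable(f)}
    → {clear(c), clear(d), clear(f), handempty, ontable(c), ontable(f)}

== RESULT ==
["clear(c)", "clear(d)", "clear(f)", "handempty", "ontable(c)", "ontable(f)"]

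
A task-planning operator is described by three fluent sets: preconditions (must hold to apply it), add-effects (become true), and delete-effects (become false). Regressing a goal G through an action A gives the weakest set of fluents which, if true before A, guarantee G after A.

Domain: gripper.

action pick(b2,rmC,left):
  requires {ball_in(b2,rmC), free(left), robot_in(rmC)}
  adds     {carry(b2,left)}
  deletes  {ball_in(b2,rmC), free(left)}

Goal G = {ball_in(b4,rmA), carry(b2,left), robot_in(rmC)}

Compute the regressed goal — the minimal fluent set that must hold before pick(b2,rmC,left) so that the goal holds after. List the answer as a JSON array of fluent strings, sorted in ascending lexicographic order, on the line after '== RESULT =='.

Compute (G \ add) ∪ pre:
  G ∩ del = {}  (empty — regression defined)
  G \ add = {ball_in(b4,rmA), carry(b2,left), robot_in(rmC)} \ {carry(b2,left)} = {ball_in(b4,rmA), robot_in(rmC)}
  ∪ pre   = {ball_in(b4,rmA), robot_in(rmC)} ∪ {ball_in(b2,rmC), free(left), robot_in(rmC)}
          = {ball_in(b2,rmC), ball_in(b4,rmA), free(left), robot_in(rmC)}

== RESULT ==
["ball_in(b2,rmC)", "ball_in(b4,rmA)", "free(left)", "robot_in(rmC)"]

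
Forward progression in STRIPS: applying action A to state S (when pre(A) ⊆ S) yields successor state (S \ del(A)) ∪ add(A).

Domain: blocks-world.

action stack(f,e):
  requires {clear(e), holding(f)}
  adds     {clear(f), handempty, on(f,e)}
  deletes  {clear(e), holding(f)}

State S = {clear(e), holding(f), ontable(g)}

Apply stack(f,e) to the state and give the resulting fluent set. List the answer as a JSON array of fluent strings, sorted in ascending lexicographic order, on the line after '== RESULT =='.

Compute (S \ del) ∪ add:
  pre ⊆ S: {clear(e), holding(f)} ⊆ S  — applicable
  S \ del = {ontable(g)}
  ∪ add   = {clear(f), handempty, on(f,e), ontable(g)}

== RESULT ==
["clear(f)", "handempty", "on(f,e)", "ontable(g)"]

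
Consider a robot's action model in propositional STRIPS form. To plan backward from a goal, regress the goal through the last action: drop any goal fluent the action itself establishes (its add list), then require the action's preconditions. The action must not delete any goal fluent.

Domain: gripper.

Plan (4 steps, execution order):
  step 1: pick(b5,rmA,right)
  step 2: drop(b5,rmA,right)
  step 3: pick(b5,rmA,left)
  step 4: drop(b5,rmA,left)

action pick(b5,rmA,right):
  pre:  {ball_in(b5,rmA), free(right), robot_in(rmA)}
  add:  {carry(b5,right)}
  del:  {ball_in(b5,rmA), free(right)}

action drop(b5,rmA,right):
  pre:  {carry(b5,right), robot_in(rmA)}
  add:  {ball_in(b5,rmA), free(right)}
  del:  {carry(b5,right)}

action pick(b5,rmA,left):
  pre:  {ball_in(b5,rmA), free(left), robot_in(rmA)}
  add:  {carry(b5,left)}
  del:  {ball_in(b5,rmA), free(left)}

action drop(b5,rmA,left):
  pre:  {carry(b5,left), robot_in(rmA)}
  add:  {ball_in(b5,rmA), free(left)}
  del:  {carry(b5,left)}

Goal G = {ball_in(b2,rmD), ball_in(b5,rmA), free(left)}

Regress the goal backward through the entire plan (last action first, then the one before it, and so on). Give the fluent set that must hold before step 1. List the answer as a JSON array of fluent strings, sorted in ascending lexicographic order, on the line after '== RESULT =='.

Work backward from the goal:
  through step 4 (drop(b5,rmA,left)): drop {ball_in(b5,rmA), free(left)}, keep {ball_in(b2,rmD)}, require {carry(b5,left), robot_in(rmA)}
    → {ball_in(b2,rmD), carry(b5,left), robot_in(rmA)}
  through step 3 (pick(b5,rmA,left)): drop {carry(b5,left)}, keep {ball_in(b2,rmD), robot_in(rmA)}, require {ball_in(b5,rmA), free(left), robot_in(rmA)}
    → {ball_in(b2,rmD), ball_in(b5,rmA), free(left), robot_in(rmA)}
  through step 2 (drop(b5,rmA,right)): drop {ball_in(b5,rmA)}, keep {ball_in(b2,rmD), free(left), robot_in(rmA)}, require {carry(b5,right), robot_in(rmA)}
    → {ball_in(b2,rmD), carry(b5,right), free(left), robot_in(rmA)}
  through step 1 (pick(b5,rmA,right)): drop {carry(b5,right)}, keep {ball_in(b2,rmD), free(left), robot_in(rmA)}, require {ball_in(b5,rmA), free(right), robot_in(rmA)}
    → {ball_in(b2,rmD), ball_in(b5,rmA), free(left), free(right), robot_in(rmA)}

== RESULT ==
["ball_in(b2,rmD)", "ball_in(b5,rmA)", "free(left)", "free(right)", "robot_in(rmA)"]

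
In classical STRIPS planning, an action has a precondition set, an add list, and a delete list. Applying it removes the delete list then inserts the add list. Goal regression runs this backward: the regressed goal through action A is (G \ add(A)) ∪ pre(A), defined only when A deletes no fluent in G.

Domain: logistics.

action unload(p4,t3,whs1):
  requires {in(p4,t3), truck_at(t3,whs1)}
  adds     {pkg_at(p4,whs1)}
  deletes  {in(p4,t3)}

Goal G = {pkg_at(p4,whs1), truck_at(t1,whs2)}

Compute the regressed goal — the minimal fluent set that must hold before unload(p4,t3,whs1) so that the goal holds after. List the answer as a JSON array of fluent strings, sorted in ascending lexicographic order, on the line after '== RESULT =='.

Compute (G \ add) ∪ pre:
  G ∩ del = {}  (empty — regression defined)
  G \ add = {pkg_at(p4,whs1), truck_at(t1,whs2)} \ {pkg_at(p4,whs1)} = {truck_at(t1,whs2)}
  ∪ pre   = {truck_at(t1,whs2)} ∪ {in(p4,t3), truck_at(t3,whs1)}
          = {in(p4,t3), truck_at(t1,whs2), truck_at(t3,whs1)}

== RESULT ==
["in(p4,t3)", "truck_at(t1,whs2)", "truck_at(t3,whs1)"]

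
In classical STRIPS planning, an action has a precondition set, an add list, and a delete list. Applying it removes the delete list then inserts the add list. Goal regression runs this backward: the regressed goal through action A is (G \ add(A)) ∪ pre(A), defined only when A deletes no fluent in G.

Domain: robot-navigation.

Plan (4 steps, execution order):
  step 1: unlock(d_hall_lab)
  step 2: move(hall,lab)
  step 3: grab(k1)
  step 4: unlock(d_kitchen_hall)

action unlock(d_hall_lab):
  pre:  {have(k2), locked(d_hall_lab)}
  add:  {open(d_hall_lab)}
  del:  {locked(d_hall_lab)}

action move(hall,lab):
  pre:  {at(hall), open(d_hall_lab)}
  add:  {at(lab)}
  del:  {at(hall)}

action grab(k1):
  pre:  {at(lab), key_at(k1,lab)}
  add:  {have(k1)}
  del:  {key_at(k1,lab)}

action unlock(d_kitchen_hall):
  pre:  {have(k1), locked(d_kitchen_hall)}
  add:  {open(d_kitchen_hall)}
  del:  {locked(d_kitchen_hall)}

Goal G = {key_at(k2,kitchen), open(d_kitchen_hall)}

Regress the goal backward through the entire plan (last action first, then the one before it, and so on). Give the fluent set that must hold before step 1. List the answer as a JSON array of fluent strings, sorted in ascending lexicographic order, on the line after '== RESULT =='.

Regress step by step:
  through step 4 (unlock(d_kitchen_hall)): drop {open(d_kitchen_hall)}, keep {key_at(k2,kitchen)}, require {have(k1), locked(d_kitchen_hall)}
    → {have(k1), key_at(k2,kitchen), locked(d_kitchen_hall)}
  through step 3 (grab(k1)): drop {have(k1)}, keep {key_at(k2,kitchen), locked(d_kitchen_hall)}, require {at(lab), key_at(k1,lab)}
    → {at(lab), key_at(k1,lab), key_at(k2,kitchen), locked(d_kitchen_hall)}
  through step 2 (move(hall,lab)): drop {at(lab)}, keep {key_at(k1,lab), key_at(k2,kitchen), locked(d_kitchen_hall)}, require {at(hall), open(d_hall_lab)}
    → {at(hall), key_at(k1,lab), key_at(k2,kitchen), locked(d_kitchen_hall), open(d_hall_lab)}
  through step 1 (unlock(d_hall_lab)): drop {open(d_hall_lab)}, keep {at(hall), key_at(k1,lab), key_at(k2,kitchen), locked(d_kitchen_hall)}, require {have(k2), locked(d_hall_lab)}
    → {at(hall), have(k2), key_at(k1,lab), key_at(k2,kitchen), locked(d_hall_lab), locked(d_kitchen_hall)}

== RESULT ==
["at(hall)", "have(k2)", "key_at(k1,lab)", "key_at(k2,kitchen)", "locked(d_hall_lab)", "locked(d_kitchen_hall)"]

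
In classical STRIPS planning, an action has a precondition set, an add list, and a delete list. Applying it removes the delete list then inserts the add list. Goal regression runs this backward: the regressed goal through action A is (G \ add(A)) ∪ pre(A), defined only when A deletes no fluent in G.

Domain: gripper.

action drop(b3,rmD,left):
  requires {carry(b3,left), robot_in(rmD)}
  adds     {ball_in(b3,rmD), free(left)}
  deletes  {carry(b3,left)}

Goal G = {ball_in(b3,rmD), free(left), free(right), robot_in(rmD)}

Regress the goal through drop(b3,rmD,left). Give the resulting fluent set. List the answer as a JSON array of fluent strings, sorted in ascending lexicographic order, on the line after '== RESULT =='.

Compute (G \ add) ∪ pre:
  G ∩ del = {}  (empty — regression defined)
  G \ add = {ball_in(b3,rmD), free(left), free(right), robot_in(rmD)} \ {ball_in(b3,rmD), free(left)} = {free(right), robot_in(rmD)}
  ∪ pre   = {free(right), robot_in(rmD)} ∪ {carry(b3,left), robot_in(rmD)}
          = {carry(b3,left), free(right), robot_in(rmD)}

== RESULT ==
["carry(b3,left)", "free(right)", "robot_in(rmD)"]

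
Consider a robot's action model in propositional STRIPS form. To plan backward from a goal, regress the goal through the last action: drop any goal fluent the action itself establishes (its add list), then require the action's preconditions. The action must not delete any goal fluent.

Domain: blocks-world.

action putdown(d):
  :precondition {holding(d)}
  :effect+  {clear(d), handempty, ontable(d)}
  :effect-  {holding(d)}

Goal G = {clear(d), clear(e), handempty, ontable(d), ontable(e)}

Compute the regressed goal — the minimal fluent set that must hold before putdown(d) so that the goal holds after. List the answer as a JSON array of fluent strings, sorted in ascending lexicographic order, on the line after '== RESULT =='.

Regress:
  G ∩ del = {}  (empty — regression defined)
  G \ add = {clear(d), clear(e), handempty, ontable(d), ontable(e)} \ {clear(d), handempty, ontable(d)} = {clear(e), ontable(e)}
  ∪ pre   = {clear(e), ontable(e)} ∪ {holding(d)}
          = {clear(e), holding(d), ontable(e)}

== RESULT ==
["clear(e)", "holding(d)", "ontable(e)"]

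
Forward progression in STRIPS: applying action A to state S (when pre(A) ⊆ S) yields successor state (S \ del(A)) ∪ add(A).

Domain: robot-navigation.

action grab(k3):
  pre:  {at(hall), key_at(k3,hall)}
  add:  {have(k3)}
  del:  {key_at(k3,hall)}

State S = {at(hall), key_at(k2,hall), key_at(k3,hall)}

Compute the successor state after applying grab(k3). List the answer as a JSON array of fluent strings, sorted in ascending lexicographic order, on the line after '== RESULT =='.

Progress:
  pre ⊆ S: {at(hall), key_at(k3,hall)} ⊆ S  — applicable
  S \ del = {at(hall), key_at(k2,hall)}
  ∪ add   = {at(hall), have(k3), key_at(k2,hall)}

== RESULT ==
["at(hall)", "have(k3)", "key_at(k2,hall)"]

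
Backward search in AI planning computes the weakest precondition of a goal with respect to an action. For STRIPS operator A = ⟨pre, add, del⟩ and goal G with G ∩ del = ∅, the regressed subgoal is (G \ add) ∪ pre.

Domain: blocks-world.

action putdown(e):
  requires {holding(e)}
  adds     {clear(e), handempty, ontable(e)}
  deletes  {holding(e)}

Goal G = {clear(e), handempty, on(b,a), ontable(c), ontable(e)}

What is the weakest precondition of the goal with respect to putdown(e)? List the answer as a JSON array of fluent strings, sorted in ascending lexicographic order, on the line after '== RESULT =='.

Compute (G \ add) ∪ pre:
  G ∩ del = {}  (empty — regression defined)
  G \ add = {clear(e), handempty, on(b,a), ontable(c), ontable(e)} \ {clear(e), handempty, ontable(e)} = {on(b,a), ontable(c)}
  ∪ pre   = {on(b,a), ontable(c)} ∪ {holding(e)}
          = {holding(e), on(b,a), ontable(c)}

== RESULT ==
["holding(e)", "on(b,a)", "ontable(c)"]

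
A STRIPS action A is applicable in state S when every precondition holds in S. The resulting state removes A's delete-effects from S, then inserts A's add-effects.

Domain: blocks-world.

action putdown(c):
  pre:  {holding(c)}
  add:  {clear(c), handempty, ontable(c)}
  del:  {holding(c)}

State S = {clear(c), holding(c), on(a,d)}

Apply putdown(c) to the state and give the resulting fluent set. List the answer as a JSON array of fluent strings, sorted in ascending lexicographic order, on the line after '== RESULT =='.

Compute (S \ del) ∪ add:
  pre ⊆ S: {holding(c)} ⊆ S  — applicable
  S \ del = {clear(c), on(a,d)}
  ∪ add   = {clear(c), handempty, on(a,d), ontable(c)}

== RESULT ==
["clear(c)", "handempty", "on(a,d)", "ontable(c)"]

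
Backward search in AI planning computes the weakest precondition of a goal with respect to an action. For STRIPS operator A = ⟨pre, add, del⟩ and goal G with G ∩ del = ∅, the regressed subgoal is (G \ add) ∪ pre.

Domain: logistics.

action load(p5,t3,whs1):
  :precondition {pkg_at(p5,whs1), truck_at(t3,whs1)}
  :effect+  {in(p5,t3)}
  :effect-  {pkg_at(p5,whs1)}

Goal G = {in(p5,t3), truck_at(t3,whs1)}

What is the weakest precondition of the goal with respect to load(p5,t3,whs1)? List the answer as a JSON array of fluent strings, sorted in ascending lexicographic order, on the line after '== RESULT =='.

Compute (G \ add) ∪ pre:
  G ∩ del = {}  (empty — regression defined)
  G \ add = {in(p5,t3), truck_at(t3,whs1)} \ {in(p5,t3)} = {truck_at(t3,whs1)}
  ∪ pre   = {truck_at(t3,whs1)} ∪ {pkg_at(p5,whs1), truck_at(t3,whs1)}
          = {pkg_at(p5,whs1), truck_at(t3,whs1)}

== RESULT ==
["pkg_at(p5,whs1)", "truck_at(t3,whs1)"]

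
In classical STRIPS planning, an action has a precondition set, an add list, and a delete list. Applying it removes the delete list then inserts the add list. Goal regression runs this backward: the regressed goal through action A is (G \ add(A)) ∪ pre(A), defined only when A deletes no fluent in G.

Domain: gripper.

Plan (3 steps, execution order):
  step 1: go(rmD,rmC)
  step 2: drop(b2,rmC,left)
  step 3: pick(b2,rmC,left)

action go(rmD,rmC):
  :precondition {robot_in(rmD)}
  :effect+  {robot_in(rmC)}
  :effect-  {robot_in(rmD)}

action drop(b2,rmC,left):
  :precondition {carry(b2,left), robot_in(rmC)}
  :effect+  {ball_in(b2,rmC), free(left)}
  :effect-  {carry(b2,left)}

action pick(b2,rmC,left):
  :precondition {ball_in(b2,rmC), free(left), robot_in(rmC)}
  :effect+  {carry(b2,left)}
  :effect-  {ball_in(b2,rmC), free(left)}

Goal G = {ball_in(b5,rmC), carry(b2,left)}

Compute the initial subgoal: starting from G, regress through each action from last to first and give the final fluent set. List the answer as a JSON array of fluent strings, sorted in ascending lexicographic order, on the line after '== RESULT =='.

Work backward from the goal:
  through step 3 (pick(b2,rmC,left)): drop {carry(b2,left)}, keep {ball_in(b5,rmC)}, require {ball_in(b2,rmC), free(left), robot_in(rmC)}
    → {ball_in(b2,rmC), ball_in(b5,rmC), free(left), robot_in(rmC)}
  through step 2 (drop(b2,rmC,left)): drop {ball_in(b2,rmC), free(left)}, keep {ball_in(b5,rmC), robot_in(rmC)}, require {carry(b2,left), robot_in(rmC)}
    → {ball_in(b5,rmC), carry(b2,left), robot_in(rmC)}
  through step 1 (go(rmD,rmC)): drop {robot_in(rmC)}, keep {ball_in(b5,rmC), carry(b2,left)}, require {robot_in(rmD)}
    → {ball_in(b5,rmC), carry(b2,left), robot_in(rmD)}

== RESULT ==
["ball_in(b5,rmC)", "carry(b2,left)", "robot_in(rmD)"]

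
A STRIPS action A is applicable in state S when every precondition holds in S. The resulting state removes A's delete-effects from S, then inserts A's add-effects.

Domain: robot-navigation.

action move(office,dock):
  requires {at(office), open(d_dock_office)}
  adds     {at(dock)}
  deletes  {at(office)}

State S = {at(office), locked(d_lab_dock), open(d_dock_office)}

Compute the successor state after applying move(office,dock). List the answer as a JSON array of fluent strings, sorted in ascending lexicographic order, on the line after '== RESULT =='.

Progress:
  pre ⊆ S: {at(office), open(d_dock_office)} ⊆ S  — applicable
  S \ del = {locked(d_lab_dock), open(d_dock_office)}
  ∪ add   = {at(dock), locked(d_lab_dock), open(d_dock_office)}

== RESULT ==
["at(dock)", "locked(d_lab_dock)", "open(d_dock_office)"]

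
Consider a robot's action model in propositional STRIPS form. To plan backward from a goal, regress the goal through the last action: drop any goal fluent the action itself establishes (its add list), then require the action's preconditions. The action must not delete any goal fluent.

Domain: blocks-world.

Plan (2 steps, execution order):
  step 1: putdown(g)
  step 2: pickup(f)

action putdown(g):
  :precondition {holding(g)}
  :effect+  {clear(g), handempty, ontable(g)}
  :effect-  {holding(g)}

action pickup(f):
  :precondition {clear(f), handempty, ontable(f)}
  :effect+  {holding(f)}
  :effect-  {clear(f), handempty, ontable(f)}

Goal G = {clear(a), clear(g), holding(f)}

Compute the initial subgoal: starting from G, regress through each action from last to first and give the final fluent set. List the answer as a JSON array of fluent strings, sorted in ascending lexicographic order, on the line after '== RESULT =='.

Work backward from the goal:
  through step 2 (pickup(f)): drop {holding(f)}, keep {clear(a), clear(g)}, require {clear(f), handempty, ontable(f)}
    → {clear(a), clear(f), clear(g), handempty, ontable(f)}
  through step 1 (putdown(g)): drop {clear(g), handempty}, keep {clear(a), clear(f), ontable(f)}, require {holding(g)}
    → {clear(a), clear(f), holding(g), ontable(f)}

== RESULT ==
["clear(a)", "clear(f)", "holding(g)", "ontable(f)"]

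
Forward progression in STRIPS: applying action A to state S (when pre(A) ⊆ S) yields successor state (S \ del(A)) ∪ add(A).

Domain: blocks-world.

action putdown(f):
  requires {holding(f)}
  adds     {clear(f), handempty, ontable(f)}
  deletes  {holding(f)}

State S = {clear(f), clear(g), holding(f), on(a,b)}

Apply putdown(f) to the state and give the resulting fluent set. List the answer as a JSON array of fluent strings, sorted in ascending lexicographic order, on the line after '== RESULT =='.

Compute (S \ del) ∪ add:
  pre ⊆ S: {holding(f)} ⊆ S  — applicable
  S \ del = {clear(f), clear(g), on(a,b)}
  ∪ add   = {clear(f), clear(g), handempty, on(a,b), ontable(f)}

== RESULT ==
["clear(f)", "clear(g)", "handempty", "on(a,b)", "ontable(f)"]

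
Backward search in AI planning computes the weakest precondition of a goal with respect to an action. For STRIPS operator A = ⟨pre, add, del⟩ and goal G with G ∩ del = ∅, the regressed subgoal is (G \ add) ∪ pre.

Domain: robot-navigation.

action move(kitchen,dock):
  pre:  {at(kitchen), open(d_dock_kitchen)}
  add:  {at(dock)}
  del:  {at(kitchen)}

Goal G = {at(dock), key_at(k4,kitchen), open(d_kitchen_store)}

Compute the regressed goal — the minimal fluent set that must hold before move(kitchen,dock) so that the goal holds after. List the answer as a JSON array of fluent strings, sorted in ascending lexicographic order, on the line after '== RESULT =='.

Compute (G \ add) ∪ pre:
  G ∩ del = {}  (empty — regression defined)
  G \ add = {at(dock), key_at(k4,kitchen), open(d_kitchen_store)} \ {at(dock)} = {key_at(k4,kitchen), open(d_kitchen_store)}
  ∪ pre   = {key_at(k4,kitchen), open(d_kitchen_store)} ∪ {at(kitchen), open(d_dock_kitchen)}
          = {at(kitchen), key_at(k4,kitchen), open(d_dock_kitchen), open(d_kitchen_store)}

== RESULT ==
["at(kitchen)", "key_at(k4,kitchen)", "open(d_dock_kitchen)", "open(d_kitchen_store)"]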